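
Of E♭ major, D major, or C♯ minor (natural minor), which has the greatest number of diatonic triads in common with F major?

Triads of F major: F major (I), G minor (ii), A minor (iii), B♭ major (IV), C major (V), D minor (vi), E diminished (vii°).
E♭ major shares 2: Gm, B♭.
D major shares 0: none.
C♯ minor (natural minor) shares 0: none.
The most common triads (2) are shared with E♭ major.

E♭ major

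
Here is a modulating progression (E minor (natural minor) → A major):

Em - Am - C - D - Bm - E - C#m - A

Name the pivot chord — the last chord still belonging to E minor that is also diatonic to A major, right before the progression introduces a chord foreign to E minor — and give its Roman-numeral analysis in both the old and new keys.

Chords diatonic to E minor: Em, F#dim, G, Am, Bm, C, D.
Reading the progression, the first chord not in that set is E, so the modulation leaves E minor there.
The chord immediately before E is Bm, which is diatonic to both keys: v in E minor and ii in A major.

Bm — v in E minor, ii in A major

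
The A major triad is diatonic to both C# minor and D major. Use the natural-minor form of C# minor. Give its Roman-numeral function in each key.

VI in C# minor; V in D major

The scale of C# minor (natural minor) is C# D# E F# G# A B; A is degree 6, and the triad built there (A-C#-E) is major, so it is VI.
The scale of D major is D E F# G A B C#; A is degree 5, and the triad built there (A-C#-E) is major, so it is V.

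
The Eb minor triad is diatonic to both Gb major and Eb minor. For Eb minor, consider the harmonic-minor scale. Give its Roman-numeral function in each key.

The scale of Gb major is Gb Ab Bb Cb Db Eb F; Eb is degree 6, and the triad built there (Eb-Gb-Bb) is minor, so it is vi.
The scale of Eb minor (harmonic minor) is Eb F Gb Ab Bb Cb D; Eb is degree 1, and the triad built there (Eb-Gb-Bb) is minor, so it is i.

vi in Gb major; i in Eb minor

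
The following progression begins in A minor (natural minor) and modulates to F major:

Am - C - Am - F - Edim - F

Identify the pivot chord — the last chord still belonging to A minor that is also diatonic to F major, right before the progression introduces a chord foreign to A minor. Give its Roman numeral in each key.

Chords diatonic to A minor: Am, Bdim, C, Dm, Em, F, G.
Reading the progression, the first chord not in that set is Edim, so the modulation leaves A minor there.
The chord immediately before Edim is F, which is diatonic to both keys: VI in A minor and I in F major.

F — VI in A minor, I in F major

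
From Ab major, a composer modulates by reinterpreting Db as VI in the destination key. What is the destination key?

F minor

The numeral VI denotes a major triad on scale degree 6. With Db on degree 6, the tonic of the new key is F.
Degree 6 carries a major triad in minor keys, so the destination is F minor.
Check: the diatonic triads of F minor (natural minor) are Fm (i), Gdim (ii°), Ab (III), Bbm (iv), Cm (v), Db (VI), Eb (VII) — Db is indeed VI.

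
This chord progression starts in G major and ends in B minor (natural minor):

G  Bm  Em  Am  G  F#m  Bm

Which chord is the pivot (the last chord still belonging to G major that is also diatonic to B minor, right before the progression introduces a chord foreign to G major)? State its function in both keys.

G — I in G major, VI in B minor

Chords diatonic to G major: G, Am, Bm, C, D, Em, F#dim.
Reading the progression, the first chord not in that set is F#m, so the modulation leaves G major there.
The chord immediately before F#m is G, which is diatonic to both keys: I in G major and VI in B minor.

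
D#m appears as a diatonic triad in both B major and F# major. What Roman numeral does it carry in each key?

iii in B major; vi in F# major

The scale of B major is B C# D# E F# G# A#; D# is degree 3, and the triad built there (D#-F#-A#) is minor, so it is iii.
The scale of F# major is F# G# A# B C# D# E#; D# is degree 6, and the triad built there (D#-F#-A#) is minor, so it is vi.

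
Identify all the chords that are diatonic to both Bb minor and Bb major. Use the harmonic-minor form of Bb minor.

F, Adim

Triads in Bb minor (harmonic minor): Bbm (i), Cdim (ii°), Dbaug (III+), Ebm (iv), F (V), Gb (VI), Adim (vii°).
Triads in Bb major: Bb (I), Cm (ii), Dm (iii), Eb (IV), F (V), Gm (vi), Adim (vii°).
Shared triads with their functions: F (V in Bb minor, V in Bb major); Adim (vii° in Bb minor, vii° in Bb major).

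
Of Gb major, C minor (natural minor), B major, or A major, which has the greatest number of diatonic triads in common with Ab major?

Triads of Ab major: Ab major (I), Bb minor (ii), C minor (iii), Db major (IV), Eb major (V), F minor (vi), G diminished (vii°).
Gb major shares 2: Bbm, Db.
C minor (natural minor) shares 4: Ab, Cm, Eb, Fm.
B major shares 0: none.
A major shares 0: none.
The most common triads (4) are shared with C minor.

C minor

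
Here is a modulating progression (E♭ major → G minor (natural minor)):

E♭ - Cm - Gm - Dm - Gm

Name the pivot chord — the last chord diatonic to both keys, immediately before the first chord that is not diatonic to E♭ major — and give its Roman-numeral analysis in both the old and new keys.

Chords diatonic to E♭ major: E♭, Fm, Gm, A♭, B♭, Cm, Ddim.
Reading the progression, the first chord not in that set is Dm, so the modulation leaves E♭ major there.
The chord immediately before Dm is Gm, which is diatonic to both keys: iii in E♭ major and i in G minor.

Gm — iii in E♭ major, i in G minor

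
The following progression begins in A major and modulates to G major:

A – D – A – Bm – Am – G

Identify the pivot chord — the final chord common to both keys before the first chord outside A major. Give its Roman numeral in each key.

Chords diatonic to A major: A, Bm, C#m, D, E, F#m, G#dim.
Reading the progression, the first chord not in that set is Am, so the modulation leaves A major there.
The chord immediately before Am is Bm, which is diatonic to both keys: ii in A major and iii in G major.

Bm — ii in A major, iii in G major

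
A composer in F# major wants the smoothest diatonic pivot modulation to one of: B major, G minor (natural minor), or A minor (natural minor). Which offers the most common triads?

Triads of F# major: F# major (I), G# minor (ii), A# minor (iii), B major (IV), C# major (V), D# minor (vi), E# diminished (vii°).
B major shares 4: F#, G#m, B, D#m.
G minor (natural minor) shares 0: none.
A minor (natural minor) shares 0: none.
The most common triads (4) are shared with B major.

B major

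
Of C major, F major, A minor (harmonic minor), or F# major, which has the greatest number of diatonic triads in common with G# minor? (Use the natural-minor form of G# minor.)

Triads of G# minor (natural minor): G# minor (i), A# diminished (ii°), B major (III), C# minor (iv), D# minor (v), E major (VI), F# major (VII).
C major shares 0: none.
F major shares 0: none.
A minor (harmonic minor) shares 1: E.
F# major shares 4: G#m, B, D#m, F#.
The most common triads (4) are shared with F# major.

F# major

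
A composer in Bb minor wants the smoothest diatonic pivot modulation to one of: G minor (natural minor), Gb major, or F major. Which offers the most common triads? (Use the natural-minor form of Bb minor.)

Gb major

Triads of Bb minor (natural minor): Bbm (i), Cdim (ii°), Db (III), Ebm (iv), Fm (v), Gb (VI), Ab (VII).
G minor (natural minor) shares 0: none.
Gb major shares 4: Bbm, Db, Ebm, Gb.
F major shares 0: none.
The most common triads (4) are shared with Gb major.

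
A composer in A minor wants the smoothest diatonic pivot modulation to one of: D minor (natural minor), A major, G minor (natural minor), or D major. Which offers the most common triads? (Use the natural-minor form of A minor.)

Triads of A minor (natural minor): A minor (i), B diminished (ii°), C major (III), D minor (iv), E minor (v), F major (VI), G major (VII).
D minor (natural minor) shares 4: Am, C, Dm, F.
A major shares 0: none.
G minor (natural minor) shares 2: Dm, F.
D major shares 2: Em, G.
The most common triads (4) are shared with D minor.

D minor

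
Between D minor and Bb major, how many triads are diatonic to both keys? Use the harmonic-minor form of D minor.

3

Diatonic triads of D minor (harmonic minor): Dm (i), Edim (ii°), Faug (III+), Gm (iv), A (V), Bb (VI), C#dim (vii°).
Diatonic triads of Bb major: Bb (I), Cm (ii), Dm (iii), Eb (IV), F (V), Gm (vi), Adim (vii°).
Matching root and quality in both lists: Dm, Gm, Bb.
That gives 3 common triads.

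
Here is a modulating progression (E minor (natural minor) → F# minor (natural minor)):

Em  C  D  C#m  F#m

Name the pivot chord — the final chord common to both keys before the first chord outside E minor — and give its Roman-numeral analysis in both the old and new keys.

D — VII in E minor, VI in F# minor

Chords diatonic to E minor: Em, F#dim, G, Am, Bm, C, D.
Reading the progression, the first chord not in that set is C#m, so the modulation leaves E minor there.
The chord immediately before C#m is D, which is diatonic to both keys: VII in E minor and VI in F# minor.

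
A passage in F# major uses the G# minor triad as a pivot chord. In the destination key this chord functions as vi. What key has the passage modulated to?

B major

The numeral vi denotes a minor triad on scale degree 6. With G# on degree 6, the tonic of the new key is B.
Degree 6 carries a minor triad in major keys, so the destination is B major.
Check: the diatonic triads of B major are B (I), C#m (ii), D#m (iii), E (IV), F# (V), G#m (vi), A#dim (vii°) — G# minor is indeed vi.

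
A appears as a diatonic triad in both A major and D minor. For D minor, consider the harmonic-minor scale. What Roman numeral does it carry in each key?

I in A major; V in D minor

The scale of A major is A B C# D E F# G#; A is degree 1, and the triad built there (A-C#-E) is major, so it is I.
The scale of D minor (harmonic minor) is D E F G A Bb C#; A is degree 5, and the triad built there (A-C#-E) is major, so it is V.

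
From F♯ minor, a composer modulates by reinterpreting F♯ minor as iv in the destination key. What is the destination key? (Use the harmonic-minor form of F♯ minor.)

The numeral iv denotes a minor triad on scale degree 4. With F♯ on degree 4, the tonic of the new key is C♯.
Degree 4 carries a minor triad in minor keys, so the destination is C♯ minor.
Check: the diatonic triads of C♯ minor (natural minor) are C♯m (i), D♯dim (ii°), E (III), F♯m (iv), G♯m (v), A (VI), B (VII) — F♯ minor is indeed iv.

C♯ minor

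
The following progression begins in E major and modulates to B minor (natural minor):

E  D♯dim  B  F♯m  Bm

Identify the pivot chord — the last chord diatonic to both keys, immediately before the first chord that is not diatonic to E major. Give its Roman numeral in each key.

Chords diatonic to E major: E, F♯m, G♯m, A, B, C♯m, D♯dim.
Reading the progression, the first chord not in that set is Bm, so the modulation leaves E major there.
The chord immediately before Bm is F♯m, which is diatonic to both keys: ii in E major and v in B minor.

F♯m — ii in E major, v in B minor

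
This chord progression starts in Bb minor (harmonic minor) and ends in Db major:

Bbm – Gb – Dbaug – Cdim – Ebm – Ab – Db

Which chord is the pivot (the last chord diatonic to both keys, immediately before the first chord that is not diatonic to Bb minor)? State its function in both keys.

Chords diatonic to Bb minor: Bbm, Cdim, Dbaug, Ebm, F, Gb, Adim.
Reading the progression, the first chord not in that set is Ab, so the modulation leaves Bb minor there.
The chord immediately before Ab is Ebm, which is diatonic to both keys: iv in Bb minor and ii in Db major.

Ebm — iv in Bb minor, ii in Db major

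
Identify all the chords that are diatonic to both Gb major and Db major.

Gb, Bbm, Db, Ebm

Triads in Gb major: Gb (I), Abm (ii), Bbm (iii), Cb (IV), Db (V), Ebm (vi), Fdim (vii°).
Triads in Db major: Db (I), Ebm (ii), Fm (iii), Gb (IV), Ab (V), Bbm (vi), Cdim (vii°).
Shared triads with their functions: Gb (I in Gb major, IV in Db major); Bbm (iii in Gb major, vi in Db major); Db (V in Gb major, I in Db major); Ebm (vi in Gb major, ii in Db major).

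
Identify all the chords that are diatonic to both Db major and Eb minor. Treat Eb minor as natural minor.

Triads in Db major: Db major (I), Eb minor (ii), F minor (iii), Gb major (IV), Ab major (V), Bb minor (vi), C diminished (vii°).
Triads in Eb minor (natural minor): Eb minor (i), F diminished (ii°), Gb major (III), Ab minor (iv), Bb minor (v), Cb major (VI), Db major (VII).
Shared triads with their functions: Db major (I in Db major, VII in Eb minor); Eb minor (ii in Db major, i in Eb minor); Gb major (IV in Db major, III in Eb minor); Bb minor (vi in Db major, v in Eb minor).

Db, Ebm, Gb, Bbm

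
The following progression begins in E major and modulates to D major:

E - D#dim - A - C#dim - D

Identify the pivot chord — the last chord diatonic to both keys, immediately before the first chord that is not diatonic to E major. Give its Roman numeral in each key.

Chords diatonic to E major: E, F#m, G#m, A, B, C#m, D#dim.
Reading the progression, the first chord not in that set is C#dim, so the modulation leaves E major there.
The chord immediately before C#dim is A, which is diatonic to both keys: IV in E major and V in D major.

A — IV in E major, V in D major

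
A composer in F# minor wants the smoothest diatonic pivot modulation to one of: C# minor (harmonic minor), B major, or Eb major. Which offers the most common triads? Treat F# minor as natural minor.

C# minor

Triads of F# minor (natural minor): F# minor (i), G# diminished (ii°), A major (III), B minor (iv), C# minor (v), D major (VI), E major (VII).
C# minor (harmonic minor) shares 3: F#m, A, C#m.
B major shares 2: C#m, E.
Eb major shares 0: none.
The most common triads (3) are shared with C# minor.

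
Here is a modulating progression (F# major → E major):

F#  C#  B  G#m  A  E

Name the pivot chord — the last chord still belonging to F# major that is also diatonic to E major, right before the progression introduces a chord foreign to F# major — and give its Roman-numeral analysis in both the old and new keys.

G#m — ii in F# major, iii in E major

Chords diatonic to F# major: F#, G#m, A#m, B, C#, D#m, E#dim.
Reading the progression, the first chord not in that set is A, so the modulation leaves F# major there.
The chord immediately before A is G#m, which is diatonic to both keys: ii in F# major and iii in E major.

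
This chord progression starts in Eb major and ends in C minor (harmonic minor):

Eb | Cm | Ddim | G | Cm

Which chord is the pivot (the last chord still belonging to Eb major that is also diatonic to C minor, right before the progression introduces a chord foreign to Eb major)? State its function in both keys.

Ddim — vii° in Eb major, ii° in C minor

Chords diatonic to Eb major: Eb, Fm, Gm, Ab, Bb, Cm, Ddim.
Reading the progression, the first chord not in that set is G, so the modulation leaves Eb major there.
The chord immediately before G is Ddim, which is diatonic to both keys: vii° in Eb major and ii° in C minor.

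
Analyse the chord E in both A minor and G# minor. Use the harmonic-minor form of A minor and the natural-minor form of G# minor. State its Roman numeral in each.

The scale of A minor (harmonic minor) is A B C D E F G#; E is degree 5, and the triad built there (E-G#-B) is major, so it is V.
The scale of G# minor (natural minor) is G# A# B C# D# E F#; E is degree 6, and the triad built there (E-G#-B) is major, so it is VI.

V in A minor; VI in G# minor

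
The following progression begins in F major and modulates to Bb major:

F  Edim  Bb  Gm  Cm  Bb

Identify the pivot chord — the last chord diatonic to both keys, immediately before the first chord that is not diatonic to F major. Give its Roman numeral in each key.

Gm — ii in F major, vi in Bb major

Chords diatonic to F major: F, Gm, Am, Bb, C, Dm, Edim.
Reading the progression, the first chord not in that set is Cm, so the modulation leaves F major there.
The chord immediately before Cm is Gm, which is diatonic to both keys: ii in F major and vi in Bb major.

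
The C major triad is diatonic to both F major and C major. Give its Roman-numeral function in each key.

V in F major; I in C major

The scale of F major is F G A Bb C D E; C is degree 5, and the triad built there (C-E-G) is major, so it is V.
The scale of C major is C D E F G A B; C is degree 1, and the triad built there (C-E-G) is major, so it is I.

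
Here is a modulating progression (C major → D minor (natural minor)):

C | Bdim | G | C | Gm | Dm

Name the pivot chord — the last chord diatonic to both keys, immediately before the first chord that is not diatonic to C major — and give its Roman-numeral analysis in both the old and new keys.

C — I in C major, VII in D minor

Chords diatonic to C major: C, Dm, Em, F, G, Am, Bdim.
Reading the progression, the first chord not in that set is Gm, so the modulation leaves C major there.
The chord immediately before Gm is C, which is diatonic to both keys: I in C major and VII in D minor.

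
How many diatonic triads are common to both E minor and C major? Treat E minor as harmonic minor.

3

Diatonic triads of E minor (harmonic minor): Em (i), F#dim (ii°), Gaug (III+), Am (iv), B (V), C (VI), D#dim (vii°).
Diatonic triads of C major: C (I), Dm (ii), Em (iii), F (IV), G (V), Am (vi), Bdim (vii°).
Matching root and quality in both lists: Em, Am, C.
That gives 3 common triads.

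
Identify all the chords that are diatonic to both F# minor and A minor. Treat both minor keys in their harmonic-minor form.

G#dim

Triads in F# minor (harmonic minor): F# minor (i), G# diminished (ii°), A augmented (III+), B minor (iv), C# major (V), D major (VI), E# diminished (vii°).
Triads in A minor (harmonic minor): A minor (i), B diminished (ii°), C augmented (III+), D minor (iv), E major (V), F major (VI), G# diminished (vii°).
Shared triads with their functions: G# diminished (ii° in F# minor, vii° in A minor).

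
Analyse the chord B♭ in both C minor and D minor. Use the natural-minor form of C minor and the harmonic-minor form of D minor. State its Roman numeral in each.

VII in C minor; VI in D minor

The scale of C minor (natural minor) is C D E♭ F G A♭ B♭; B♭ is degree 7, and the triad built there (B♭-D-F) is major, so it is VII.
The scale of D minor (harmonic minor) is D E F G A B♭ C♯; B♭ is degree 6, and the triad built there (B♭-D-F) is major, so it is VI.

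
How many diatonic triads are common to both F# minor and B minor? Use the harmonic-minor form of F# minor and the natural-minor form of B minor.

Diatonic triads of F# minor (harmonic minor): F#m (i), G#dim (ii°), Aaug (III+), Bm (iv), C# (V), D (VI), E#dim (vii°).
Diatonic triads of B minor (natural minor): Bm (i), C#dim (ii°), D (III), Em (iv), F#m (v), G (VI), A (VII).
Matching root and quality in both lists: F#m, Bm, D.
That gives 3 common triads.

3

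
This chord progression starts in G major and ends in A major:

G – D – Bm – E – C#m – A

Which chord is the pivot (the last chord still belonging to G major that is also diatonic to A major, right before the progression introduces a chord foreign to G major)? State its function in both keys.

Bm — iii in G major, ii in A major

Chords diatonic to G major: G, Am, Bm, C, D, Em, F#dim.
Reading the progression, the first chord not in that set is E, so the modulation leaves G major there.
The chord immediately before E is Bm, which is diatonic to both keys: iii in G major and ii in A major.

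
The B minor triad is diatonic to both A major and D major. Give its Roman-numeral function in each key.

ii in A major; vi in D major

The scale of A major is A B C# D E F# G#; B is degree 2, and the triad built there (B-D-F#) is minor, so it is ii.
The scale of D major is D E F# G A B C#; B is degree 6, and the triad built there (B-D-F#) is minor, so it is vi.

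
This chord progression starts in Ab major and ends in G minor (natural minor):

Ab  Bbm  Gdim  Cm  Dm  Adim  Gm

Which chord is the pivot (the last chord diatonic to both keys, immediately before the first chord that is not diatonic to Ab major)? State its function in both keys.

Chords diatonic to Ab major: Ab, Bbm, Cm, Db, Eb, Fm, Gdim.
Reading the progression, the first chord not in that set is Dm, so the modulation leaves Ab major there.
The chord immediately before Dm is Cm, which is diatonic to both keys: iii in Ab major and iv in G minor.

Cm — iii in Ab major, iv in G minor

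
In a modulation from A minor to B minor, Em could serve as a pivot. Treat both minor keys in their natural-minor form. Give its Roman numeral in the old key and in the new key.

The scale of A minor (natural minor) is A B C D E F G; E is degree 5, and the triad built there (E-G-B) is minor, so it is v.
The scale of B minor (natural minor) is B C# D E F# G A; E is degree 4, and the triad built there (E-G-B) is minor, so it is iv.

v in A minor; iv in B minor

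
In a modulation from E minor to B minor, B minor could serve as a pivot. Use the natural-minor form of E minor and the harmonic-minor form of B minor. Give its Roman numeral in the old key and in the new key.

The scale of E minor (natural minor) is E F# G A B C D; B is degree 5, and the triad built there (B-D-F#) is minor, so it is v.
The scale of B minor (harmonic minor) is B C# D E F# G A#; B is degree 1, and the triad built there (B-D-F#) is minor, so it is i.

v in E minor; i in B minor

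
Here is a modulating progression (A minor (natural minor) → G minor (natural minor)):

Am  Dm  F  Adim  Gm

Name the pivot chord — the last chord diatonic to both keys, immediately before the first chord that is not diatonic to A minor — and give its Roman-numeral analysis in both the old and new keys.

Chords diatonic to A minor: Am, Bdim, C, Dm, Em, F, G.
Reading the progression, the first chord not in that set is Adim, so the modulation leaves A minor there.
The chord immediately before Adim is F, which is diatonic to both keys: VI in A minor and VII in G minor.

F — VI in A minor, VII in G minor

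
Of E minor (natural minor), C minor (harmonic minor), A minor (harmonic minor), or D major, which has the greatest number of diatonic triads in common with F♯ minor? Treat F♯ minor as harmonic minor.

Triads of F♯ minor (harmonic minor): F♯m (i), G♯dim (ii°), Aaug (III+), Bm (iv), C♯ (V), D (VI), E♯dim (vii°).
E minor (natural minor) shares 2: Bm, D.
C minor (harmonic minor) shares 0: none.
A minor (harmonic minor) shares 1: G♯dim.
D major shares 3: F♯m, Bm, D.
The most common triads (3) are shared with D major.

D major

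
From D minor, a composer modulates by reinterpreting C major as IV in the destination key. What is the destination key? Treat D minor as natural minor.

The numeral IV denotes a major triad on scale degree 4. With C on degree 4, the tonic of the new key is G.
Degree 4 carries a major triad in major keys, so the destination is G major.
Check: the diatonic triads of G major are G (I), Am (ii), Bm (iii), C (IV), D (V), Em (vi), F#dim (vii°) — C major is indeed IV.

G major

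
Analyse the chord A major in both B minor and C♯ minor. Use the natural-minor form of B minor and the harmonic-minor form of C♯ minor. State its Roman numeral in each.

The scale of B minor (natural minor) is B C♯ D E F♯ G A; A is degree 7, and the triad built there (A-C♯-E) is major, so it is VII.
The scale of C♯ minor (harmonic minor) is C♯ D♯ E F♯ G♯ A B♯; A is degree 6, and the triad built there (A-C♯-E) is major, so it is VI.

VII in B minor; VI in C♯ minor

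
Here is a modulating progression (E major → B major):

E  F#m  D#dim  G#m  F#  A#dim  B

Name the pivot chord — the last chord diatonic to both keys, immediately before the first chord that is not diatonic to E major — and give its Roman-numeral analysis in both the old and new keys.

G#m — iii in E major, vi in B major

Chords diatonic to E major: E, F#m, G#m, A, B, C#m, D#dim.
Reading the progression, the first chord not in that set is F#, so the modulation leaves E major there.
The chord immediately before F# is G#m, which is diatonic to both keys: iii in E major and vi in B major.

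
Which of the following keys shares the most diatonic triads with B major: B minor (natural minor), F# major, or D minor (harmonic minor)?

Triads of B major: B (I), C#m (ii), D#m (iii), E (IV), F# (V), G#m (vi), A#dim (vii°).
B minor (natural minor) shares 0: none.
F# major shares 4: B, D#m, F#, G#m.
D minor (harmonic minor) shares 0: none.
The most common triads (4) are shared with F# major.

F# major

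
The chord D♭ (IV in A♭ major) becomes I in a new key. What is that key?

D♭ major

The numeral I denotes a major triad on scale degree 1. With D♭ on degree 1, the tonic of the new key is D♭.
Degree 1 carries a major triad in major keys, so the destination is D♭ major.
Check: the diatonic triads of D♭ major are D♭ (I), E♭m (ii), Fm (iii), G♭ (IV), A♭ (V), B♭m (vi), Cdim (vii°) — D♭ is indeed I.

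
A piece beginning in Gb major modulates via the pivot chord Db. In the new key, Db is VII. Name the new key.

The numeral VII denotes a major triad on scale degree 7. With Db on degree 7, the tonic of the new key is Eb.
Degree 7 carries a major triad in natural-minor keys, so the destination is Eb minor.
Check: the diatonic triads of Eb minor (natural minor) are Ebm (i), Fdim (ii°), Gb (III), Abm (iv), Bbm (v), Cb (VI), Db (VII) — Db is indeed VII.

Eb minor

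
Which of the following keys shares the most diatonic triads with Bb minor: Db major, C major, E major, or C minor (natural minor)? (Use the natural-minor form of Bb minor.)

Triads of Bb minor (natural minor): Bbm (i), Cdim (ii°), Db (III), Ebm (iv), Fm (v), Gb (VI), Ab (VII).
Db major shares 7: Bbm, Cdim, Db, Ebm, Fm, Gb, Ab.
C major shares 0: none.
E major shares 0: none.
C minor (natural minor) shares 2: Fm, Ab.
The most common triads (7) are shared with Db major.

Db major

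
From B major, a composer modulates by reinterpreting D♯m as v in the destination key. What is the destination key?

The numeral v denotes a minor triad on scale degree 5. With D♯ on degree 5, the tonic of the new key is G♯.
Degree 5 carries a minor triad in natural-minor keys, so the destination is G♯ minor.
Check: the diatonic triads of G♯ minor (natural minor) are G♯m (i), A♯dim (ii°), B (III), C♯m (iv), D♯m (v), E (VI), F♯ (VII) — D♯m is indeed v.

G♯ minor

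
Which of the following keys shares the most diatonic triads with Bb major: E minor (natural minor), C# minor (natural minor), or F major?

Triads of Bb major: Bb major (I), C minor (ii), D minor (iii), Eb major (IV), F major (V), G minor (vi), A diminished (vii°).
E minor (natural minor) shares 0: none.
C# minor (natural minor) shares 0: none.
F major shares 4: Bb, Dm, F, Gm.
The most common triads (4) are shared with F major.

F major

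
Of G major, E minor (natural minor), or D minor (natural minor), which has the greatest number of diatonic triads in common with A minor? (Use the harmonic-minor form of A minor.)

Triads of A minor (harmonic minor): A minor (i), B diminished (ii°), C augmented (III+), D minor (iv), E major (V), F major (VI), G# diminished (vii°).
G major shares 1: Am.
E minor (natural minor) shares 1: Am.
D minor (natural minor) shares 3: Am, Dm, F.
The most common triads (3) are shared with D minor.

D minor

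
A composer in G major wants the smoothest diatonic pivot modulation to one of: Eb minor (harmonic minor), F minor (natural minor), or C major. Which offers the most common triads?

Triads of G major: G major (I), A minor (ii), B minor (iii), C major (IV), D major (V), E minor (vi), F# diminished (vii°).
Eb minor (harmonic minor) shares 0: none.
F minor (natural minor) shares 0: none.
C major shares 4: G, Am, C, Em.
The most common triads (4) are shared with C major.

C major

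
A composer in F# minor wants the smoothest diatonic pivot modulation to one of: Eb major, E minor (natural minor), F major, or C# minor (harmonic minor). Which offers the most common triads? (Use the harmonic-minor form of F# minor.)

E minor

Triads of F# minor (harmonic minor): F#m (i), G#dim (ii°), Aaug (III+), Bm (iv), C# (V), D (VI), E#dim (vii°).
Eb major shares 0: none.
E minor (natural minor) shares 2: Bm, D.
F major shares 0: none.
C# minor (harmonic minor) shares 1: F#m.
The most common triads (2) are shared with E minor.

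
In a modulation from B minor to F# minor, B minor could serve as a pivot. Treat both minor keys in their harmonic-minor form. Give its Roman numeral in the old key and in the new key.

i in B minor; iv in F# minor

The scale of B minor (harmonic minor) is B C# D E F# G A#; B is degree 1, and the triad built there (B-D-F#) is minor, so it is i.
The scale of F# minor (harmonic minor) is F# G# A B C# D E#; B is degree 4, and the triad built there (B-D-F#) is minor, so it is iv.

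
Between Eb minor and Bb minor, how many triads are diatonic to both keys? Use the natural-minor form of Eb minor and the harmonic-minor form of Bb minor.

Diatonic triads of Eb minor (natural minor): Eb minor (i), F diminished (ii°), Gb major (III), Ab minor (iv), Bb minor (v), Cb major (VI), Db major (VII).
Diatonic triads of Bb minor (harmonic minor): Bb minor (i), C diminished (ii°), Db augmented (III+), Eb minor (iv), F major (V), Gb major (VI), A diminished (vii°).
Matching root and quality in both lists: Eb minor, Gb major, Bb minor.
That gives 3 common triads.

3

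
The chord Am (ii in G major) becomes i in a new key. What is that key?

The numeral i denotes a minor triad on scale degree 1. With A on degree 1, the tonic of the new key is A.
Degree 1 carries a minor triad in minor keys, so the destination is A minor.
Check: the diatonic triads of A minor (natural minor) are Am (i), Bdim (ii°), C (III), Dm (iv), Em (v), F (VI), G (VII) — Am is indeed i.

A minor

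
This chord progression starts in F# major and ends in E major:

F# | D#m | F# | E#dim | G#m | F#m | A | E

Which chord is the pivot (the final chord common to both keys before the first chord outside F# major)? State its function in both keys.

Chords diatonic to F# major: F#, G#m, A#m, B, C#, D#m, E#dim.
Reading the progression, the first chord not in that set is F#m, so the modulation leaves F# major there.
The chord immediately before F#m is G#m, which is diatonic to both keys: ii in F# major and iii in E major.

G#m — ii in F# major, iii in E major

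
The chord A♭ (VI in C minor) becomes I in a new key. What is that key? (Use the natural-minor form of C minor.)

A♭ major

The numeral I denotes a major triad on scale degree 1. With A♭ on degree 1, the tonic of the new key is A♭.
Degree 1 carries a major triad in major keys, so the destination is A♭ major.
Check: the diatonic triads of A♭ major are A♭ (I), B♭m (ii), Cm (iii), D♭ (IV), E♭ (V), Fm (vi), Gdim (vii°) — A♭ is indeed I.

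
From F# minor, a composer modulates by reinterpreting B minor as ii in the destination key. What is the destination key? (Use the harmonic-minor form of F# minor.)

The numeral ii denotes a minor triad on scale degree 2. With B on degree 2, the tonic of the new key is A.
Degree 2 carries a minor triad in major keys, so the destination is A major.
Check: the diatonic triads of A major are A (I), Bm (ii), C#m (iii), D (IV), E (V), F#m (vi), G#dim (vii°) — B minor is indeed ii.

A major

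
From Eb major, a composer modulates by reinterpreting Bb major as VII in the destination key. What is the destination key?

C minor

The numeral VII denotes a major triad on scale degree 7. With Bb on degree 7, the tonic of the new key is C.
Degree 7 carries a major triad in natural-minor keys, so the destination is C minor.
Check: the diatonic triads of C minor (natural minor) are Cm (i), Ddim (ii°), Eb (III), Fm (iv), Gm (v), Ab (VI), Bb (VII) — Bb major is indeed VII.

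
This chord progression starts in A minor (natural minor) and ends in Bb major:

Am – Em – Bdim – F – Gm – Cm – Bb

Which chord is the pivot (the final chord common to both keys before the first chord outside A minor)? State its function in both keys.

Chords diatonic to A minor: Am, Bdim, C, Dm, Em, F, G.
Reading the progression, the first chord not in that set is Gm, so the modulation leaves A minor there.
The chord immediately before Gm is F, which is diatonic to both keys: VI in A minor and V in Bb major.

F — VI in A minor, V in Bb major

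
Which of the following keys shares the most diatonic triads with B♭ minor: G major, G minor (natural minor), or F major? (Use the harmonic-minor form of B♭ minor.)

Triads of B♭ minor (harmonic minor): B♭m (i), Cdim (ii°), D♭aug (III+), E♭m (iv), F (V), G♭ (VI), Adim (vii°).
G major shares 0: none.
G minor (natural minor) shares 2: F, Adim.
F major shares 1: F.
The most common triads (2) are shared with G minor.

G minor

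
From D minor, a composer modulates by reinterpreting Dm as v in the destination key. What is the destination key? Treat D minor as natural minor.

G minor

The numeral v denotes a minor triad on scale degree 5. With D on degree 5, the tonic of the new key is G.
Degree 5 carries a minor triad in natural-minor keys, so the destination is G minor.
Check: the diatonic triads of G minor (natural minor) are Gm (i), Adim (ii°), Bb (III), Cm (iv), Dm (v), Eb (VI), F (VII) — Dm is indeed v.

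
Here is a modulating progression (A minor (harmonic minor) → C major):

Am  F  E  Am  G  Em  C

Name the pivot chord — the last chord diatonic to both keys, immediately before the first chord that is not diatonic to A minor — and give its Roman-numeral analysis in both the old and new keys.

Chords diatonic to A minor: Am, Bdim, Caug, Dm, E, F, G#dim.
Reading the progression, the first chord not in that set is G, so the modulation leaves A minor there.
The chord immediately before G is Am, which is diatonic to both keys: i in A minor and vi in C major.

Am — i in A minor, vi in C major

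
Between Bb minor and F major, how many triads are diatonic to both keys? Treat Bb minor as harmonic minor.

Diatonic triads of Bb minor (harmonic minor): Bbm (i), Cdim (ii°), Dbaug (III+), Ebm (iv), F (V), Gb (VI), Adim (vii°).
Diatonic triads of F major: F (I), Gm (ii), Am (iii), Bb (IV), C (V), Dm (vi), Edim (vii°).
Matching root and quality in both lists: F.
That gives 1 common triad.

1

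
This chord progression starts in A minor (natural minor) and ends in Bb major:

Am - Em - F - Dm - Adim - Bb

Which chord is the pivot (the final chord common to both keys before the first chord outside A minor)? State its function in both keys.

Dm — iv in A minor, iii in Bb major

Chords diatonic to A minor: Am, Bdim, C, Dm, Em, F, G.
Reading the progression, the first chord not in that set is Adim, so the modulation leaves A minor there.
The chord immediately before Adim is Dm, which is diatonic to both keys: iv in A minor and iii in Bb major.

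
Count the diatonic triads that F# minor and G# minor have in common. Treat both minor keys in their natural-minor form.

2

Diatonic triads of F# minor (natural minor): F# minor (i), G# diminished (ii°), A major (III), B minor (iv), C# minor (v), D major (VI), E major (VII).
Diatonic triads of G# minor (natural minor): G# minor (i), A# diminished (ii°), B major (III), C# minor (iv), D# minor (v), E major (VI), F# major (VII).
Matching root and quality in both lists: C# minor, E major.
That gives 2 common triads.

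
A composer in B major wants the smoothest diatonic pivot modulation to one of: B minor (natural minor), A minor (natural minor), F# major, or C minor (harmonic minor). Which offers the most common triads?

Triads of B major: B major (I), C# minor (ii), D# minor (iii), E major (IV), F# major (V), G# minor (vi), A# diminished (vii°).
B minor (natural minor) shares 0: none.
A minor (natural minor) shares 0: none.
F# major shares 4: B, D#m, F#, G#m.
C minor (harmonic minor) shares 0: none.
The most common triads (4) are shared with F# major.

F# major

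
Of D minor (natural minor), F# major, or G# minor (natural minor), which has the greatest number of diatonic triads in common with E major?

Triads of E major: E (I), F#m (ii), G#m (iii), A (IV), B (V), C#m (vi), D#dim (vii°).
D minor (natural minor) shares 0: none.
F# major shares 2: G#m, B.
G# minor (natural minor) shares 4: E, G#m, B, C#m.
The most common triads (4) are shared with G# minor.

G# minor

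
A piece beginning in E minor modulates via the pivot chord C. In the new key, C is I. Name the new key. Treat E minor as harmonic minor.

The numeral I denotes a major triad on scale degree 1. With C on degree 1, the tonic of the new key is C.
Degree 1 carries a major triad in major keys, so the destination is C major.
Check: the diatonic triads of C major are C (I), Dm (ii), Em (iii), F (IV), G (V), Am (vi), Bdim (vii°) — C is indeed I.

C major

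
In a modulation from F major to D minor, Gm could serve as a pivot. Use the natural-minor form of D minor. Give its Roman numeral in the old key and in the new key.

ii in F major; iv in D minor

The scale of F major is F G A Bb C D E; G is degree 2, and the triad built there (G-Bb-D) is minor, so it is ii.
The scale of D minor (natural minor) is D E F G A Bb C; G is degree 4, and the triad built there (G-Bb-D) is minor, so it is iv.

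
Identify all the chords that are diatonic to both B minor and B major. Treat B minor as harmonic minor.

F#, A#dim

Triads in B minor (harmonic minor): B minor (i), C# diminished (ii°), D augmented (III+), E minor (iv), F# major (V), G major (VI), A# diminished (vii°).
Triads in B major: B major (I), C# minor (ii), D# minor (iii), E major (IV), F# major (V), G# minor (vi), A# diminished (vii°).
Shared triads with their functions: F# major (V in B minor, V in B major); A# diminished (vii° in B minor, vii° in B major).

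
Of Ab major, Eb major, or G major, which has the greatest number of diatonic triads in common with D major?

G major

Triads of D major: D (I), Em (ii), F#m (iii), G (IV), A (V), Bm (vi), C#dim (vii°).
Ab major shares 0: none.
Eb major shares 0: none.
G major shares 4: D, Em, G, Bm.
The most common triads (4) are shared with G major.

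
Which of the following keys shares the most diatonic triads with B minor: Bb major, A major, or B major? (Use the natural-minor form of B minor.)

A major

Triads of B minor (natural minor): Bm (i), C#dim (ii°), D (III), Em (iv), F#m (v), G (VI), A (VII).
Bb major shares 0: none.
A major shares 4: Bm, D, F#m, A.
B major shares 0: none.
The most common triads (4) are shared with A major.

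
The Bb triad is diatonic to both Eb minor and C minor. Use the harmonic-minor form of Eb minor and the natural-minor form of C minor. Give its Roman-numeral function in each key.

V in Eb minor; VII in C minor

The scale of Eb minor (harmonic minor) is Eb F Gb Ab Bb Cb D; Bb is degree 5, and the triad built there (Bb-D-F) is major, so it is V.
The scale of C minor (natural minor) is C D Eb F G Ab Bb; Bb is degree 7, and the triad built there (Bb-D-F) is major, so it is VII.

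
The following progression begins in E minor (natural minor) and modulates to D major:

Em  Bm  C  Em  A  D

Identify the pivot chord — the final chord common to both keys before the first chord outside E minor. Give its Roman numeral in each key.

Em — i in E minor, ii in D major

Chords diatonic to E minor: Em, F#dim, G, Am, Bm, C, D.
Reading the progression, the first chord not in that set is A, so the modulation leaves E minor there.
The chord immediately before A is Em, which is diatonic to both keys: i in E minor and ii in D major.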